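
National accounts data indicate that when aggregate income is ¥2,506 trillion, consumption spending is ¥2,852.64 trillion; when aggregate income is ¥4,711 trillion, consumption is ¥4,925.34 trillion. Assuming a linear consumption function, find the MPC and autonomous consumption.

MPC = 0.94; a = 497

MPC = ΔC/ΔY = (4925.34 − 2852.64)/(4711 − 2506) = 2072.7/2205 = 0.94
a = C − MPC·Y = 2852.64 − 0.94(2506) = 2852.64 − 2355.64 = 497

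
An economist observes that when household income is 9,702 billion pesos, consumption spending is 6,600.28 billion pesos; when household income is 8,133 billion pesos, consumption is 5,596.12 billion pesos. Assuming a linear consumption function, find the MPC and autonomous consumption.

MPC = ΔC/ΔY = (6600.28 − 5596.12)/(9702 − 8133) = 1004.16/1569 = 0.64
a = C − MPC·Y = 5596.12 − 0.64(8133) = 5596.12 − 5205.12 = 391

MPC = 0.64; a = 391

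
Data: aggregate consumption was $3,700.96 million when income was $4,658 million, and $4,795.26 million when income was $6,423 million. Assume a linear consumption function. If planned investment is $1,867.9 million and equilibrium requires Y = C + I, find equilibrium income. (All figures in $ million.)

Y = 7055

MPC = (4795.26 − 3700.96)/(6423 − 4658) = 1094.3/1765 = 0.62
a = 3700.96 − 0.62(4658) = 813
Equilibrium: Y = 813 + 0.62Y + 1867.9
0.38Y = 2680.9, so Y = 2680.9/0.38 = 7055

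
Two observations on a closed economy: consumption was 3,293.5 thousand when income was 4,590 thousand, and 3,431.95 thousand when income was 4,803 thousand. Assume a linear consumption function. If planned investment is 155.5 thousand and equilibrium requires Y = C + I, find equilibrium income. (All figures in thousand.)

Y = 1330

MPC = (3431.95 − 3293.5)/(4803 − 4590) = 138.45/213 = 0.65
a = 3293.5 − 0.65(4590) = 310
Equilibrium: Y = 310 + 0.65Y + 155.5
0.35Y = 465.5, so Y = 465.5/0.35 = 1330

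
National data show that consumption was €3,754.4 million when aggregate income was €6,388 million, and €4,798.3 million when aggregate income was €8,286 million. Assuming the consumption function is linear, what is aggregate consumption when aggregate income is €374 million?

MPC = (4798.3 − 3754.4)/(8286 − 6388) = 1043.9/1898 = 0.55
a = 3754.4 − 0.55(6388) = 3754.4 − 3513.4 = 241
C = 241 + 0.55(374) = 241 + 205.7 = 446.7

C = 446.7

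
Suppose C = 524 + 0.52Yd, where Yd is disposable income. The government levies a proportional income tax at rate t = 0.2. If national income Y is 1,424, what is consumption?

C = 1116.384

Yd = (1 − 0.2)(1424) = 0.8(1424) = 1139.2
C = 524 + 0.52(1139.2) = 524 + 592.384 = 1116.384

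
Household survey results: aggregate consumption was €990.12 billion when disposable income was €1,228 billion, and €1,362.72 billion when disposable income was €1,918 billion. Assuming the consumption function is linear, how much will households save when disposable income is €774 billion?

MPC = (1362.72 − 990.12)/(1918 − 1228) = 372.6/690 = 0.54
a = 990.12 − 0.54(1228) = 990.12 − 663.12 = 327
C = 327 + 0.54(774) = 744.96
S = 774 − 744.96 = 29.04

S = 29.04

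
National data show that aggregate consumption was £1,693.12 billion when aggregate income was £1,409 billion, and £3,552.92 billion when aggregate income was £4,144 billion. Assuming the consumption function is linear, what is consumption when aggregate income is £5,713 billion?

MPC = (3552.92 − 1693.12)/(4144 − 1409) = 1859.8/2735 = 0.68
a = 1693.12 − 0.68(1409) = 1693.12 − 958.12 = 735
C = 735 + 0.68(5713) = 735 + 3884.84 = 4619.84

C = 4619.84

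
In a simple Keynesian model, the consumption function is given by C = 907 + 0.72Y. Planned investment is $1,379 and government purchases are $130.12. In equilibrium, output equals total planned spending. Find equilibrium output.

Y = C + I + G = 907 + 0.72Y + 1379 + 130.12
Y − 0.72Y = 2416.12
0.28Y = 2416.12, so Y = 2416.12/0.28 = 8629

Y = 8629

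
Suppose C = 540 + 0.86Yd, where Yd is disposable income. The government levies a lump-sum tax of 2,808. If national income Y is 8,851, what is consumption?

C = 5736.98

Yd = Y − T = 8851 − 2808 = 6043
C = 540 + 0.86(6043) = 540 + 5196.98 = 5736.98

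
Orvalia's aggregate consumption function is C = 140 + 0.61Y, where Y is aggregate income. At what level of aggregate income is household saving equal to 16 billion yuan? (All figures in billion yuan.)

Y = 400

S = Y − C = -140 + 0.39Y
-140 + 0.39Y = 16, so 0.39Y = 156 and Y = 400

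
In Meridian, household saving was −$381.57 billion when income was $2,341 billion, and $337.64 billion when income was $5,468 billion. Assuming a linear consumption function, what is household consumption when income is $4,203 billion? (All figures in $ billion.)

C = 4156.31

MPS = ΔS/ΔY = (337.64 − (-381.57))/(5468 − 2341) = 719.21/3127 = 0.23
MPC = 1 − MPS = 0.77
Autonomous saving = -381.57 − 0.23(2341) = -920, so a = 920
C = 920 + 0.77(4203) = 920 + 3236.31 = 4156.31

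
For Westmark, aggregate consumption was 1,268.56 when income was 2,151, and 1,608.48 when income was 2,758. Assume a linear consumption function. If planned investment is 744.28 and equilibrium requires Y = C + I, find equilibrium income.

MPC = (1608.48 − 1268.56)/(2758 − 2151) = 339.92/607 = 0.56
a = 1268.56 − 0.56(2151) = 64
Equilibrium: Y = 64 + 0.56Y + 744.28
0.44Y = 808.28, so Y = 808.28/0.44 = 1837

Y = 1837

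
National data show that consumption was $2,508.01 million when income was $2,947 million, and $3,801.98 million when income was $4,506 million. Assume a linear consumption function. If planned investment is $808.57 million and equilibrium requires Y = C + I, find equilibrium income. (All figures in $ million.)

Y = 5121

MPC = (3801.98 − 2508.01)/(4506 − 2947) = 1293.97/1559 = 0.83
a = 2508.01 − 0.83(2947) = 62
Equilibrium: Y = 62 + 0.83Y + 808.57
0.17Y = 870.57, so Y = 870.57/0.17 = 5121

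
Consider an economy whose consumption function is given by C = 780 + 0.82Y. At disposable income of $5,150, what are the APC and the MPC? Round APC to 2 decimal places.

APC = 0.97; MPC = 0.82

MPC = 0.82 (the slope of the consumption function)
C = 780 + 0.82(5150) = 5003, so APC = 5003/5150 = 0.97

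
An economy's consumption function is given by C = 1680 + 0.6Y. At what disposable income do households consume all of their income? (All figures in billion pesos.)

Y = 4200

At break-even, C = Y: 1680 + 0.6Y = Y
0.4Y = 1680, so Y = 1680/0.4 = 4200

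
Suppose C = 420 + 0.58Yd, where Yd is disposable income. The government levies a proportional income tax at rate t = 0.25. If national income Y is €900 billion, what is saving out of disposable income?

Yd = (1 − 0.25)(900) = 0.75(900) = 675
C = 420 + 0.58(675) = 420 + 391.5 = 811.5
S = Yd − C = 675 − 811.5 = -136.5

S = -136.5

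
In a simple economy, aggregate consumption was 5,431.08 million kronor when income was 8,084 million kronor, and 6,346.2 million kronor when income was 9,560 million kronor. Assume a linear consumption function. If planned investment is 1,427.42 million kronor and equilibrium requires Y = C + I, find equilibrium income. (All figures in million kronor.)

Y = 4859

MPC = (6346.2 − 5431.08)/(9560 − 8084) = 915.12/1476 = 0.62
a = 5431.08 − 0.62(8084) = 419
Equilibrium: Y = 419 + 0.62Y + 1427.42
0.38Y = 1846.42, so Y = 1846.42/0.38 = 4859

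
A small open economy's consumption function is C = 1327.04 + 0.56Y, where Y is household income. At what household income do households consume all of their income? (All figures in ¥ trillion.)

Y = 3016

At break-even, C = Y: 1327.04 + 0.56Y = Y
0.44Y = 1327.04, so Y = 1327.04/0.44 = 3016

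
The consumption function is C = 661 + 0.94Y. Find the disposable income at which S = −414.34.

Y = 4111

S = Y − C = -661 + 0.06Y
-661 + 0.06Y = -414.34, so 0.06Y = 246.66 and Y = 4111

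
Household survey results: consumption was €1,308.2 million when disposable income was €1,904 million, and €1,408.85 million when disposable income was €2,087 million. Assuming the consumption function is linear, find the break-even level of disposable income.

MPC = (1408.85 − 1308.2)/(2087 − 1904) = 100.65/183 = 0.55
a = 1308.2 − 0.55(1904) = 1308.2 − 1047.2 = 261
Break-even: Y = a/(1−MPC) = 261/0.45 = 580

Y = 580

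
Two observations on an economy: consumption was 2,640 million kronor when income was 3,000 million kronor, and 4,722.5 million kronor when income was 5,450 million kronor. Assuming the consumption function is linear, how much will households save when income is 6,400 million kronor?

S = 870

MPC = (4722.5 − 2640)/(5450 − 3000) = 2082.5/2450 = 0.85
a = 2640 − 0.85(3000) = 2640 − 2550 = 90
C = 90 + 0.85(6400) = 5530
S = 6400 − 5530 = 870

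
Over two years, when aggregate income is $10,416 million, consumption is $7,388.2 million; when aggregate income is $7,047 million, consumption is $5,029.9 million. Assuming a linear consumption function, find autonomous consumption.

MPC = ΔC/ΔY = (7388.2 − 5029.9)/(10416 − 7047) = 2358.3/3369 = 0.7
a = C − MPC·Y = 5029.9 − 0.7(7047) = 5029.9 − 4932.9 = 97

a = 97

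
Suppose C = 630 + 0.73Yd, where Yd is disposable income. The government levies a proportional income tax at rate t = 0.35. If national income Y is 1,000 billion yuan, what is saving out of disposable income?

S = -454.5

Yd = (1 − 0.35)(1000) = 0.65(1000) = 650
C = 630 + 0.73(650) = 630 + 474.5 = 1104.5
S = Yd − C = 650 − 1104.5 = -454.5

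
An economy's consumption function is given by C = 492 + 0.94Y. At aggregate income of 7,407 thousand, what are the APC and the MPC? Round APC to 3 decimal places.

MPC = 0.94 (the slope of the consumption function)
C = 492 + 0.94(7407) = 7454.58, so APC = 7454.58/7407 = 1.006

APC = 1.006; MPC = 0.94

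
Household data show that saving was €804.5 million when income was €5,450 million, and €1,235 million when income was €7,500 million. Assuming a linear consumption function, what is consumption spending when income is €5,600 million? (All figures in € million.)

C = 4764

MPS = ΔS/ΔY = (1235 − 804.5)/(7500 − 5450) = 430.5/2050 = 0.21
MPC = 1 − MPS = 0.79
Autonomous saving = 804.5 − 0.21(5450) = -340, so a = 340
C = 340 + 0.79(5600) = 340 + 4424 = 4764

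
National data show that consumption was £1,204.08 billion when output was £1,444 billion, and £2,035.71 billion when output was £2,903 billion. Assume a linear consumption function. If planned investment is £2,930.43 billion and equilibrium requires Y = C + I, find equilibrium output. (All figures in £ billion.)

MPC = (2035.71 − 1204.08)/(2903 − 1444) = 831.63/1459 = 0.57
a = 1204.08 − 0.57(1444) = 381
Equilibrium: Y = 381 + 0.57Y + 2930.43
0.43Y = 3311.43, so Y = 3311.43/0.43 = 7701

Y = 7701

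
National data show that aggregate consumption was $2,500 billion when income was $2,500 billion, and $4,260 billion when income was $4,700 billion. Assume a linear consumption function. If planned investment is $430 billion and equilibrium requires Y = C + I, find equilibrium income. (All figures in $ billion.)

MPC = (4260 − 2500)/(4700 − 2500) = 1760/2200 = 0.8
a = 2500 − 0.8(2500) = 500
Equilibrium: Y = 500 + 0.8Y + 430
0.2Y = 930, so Y = 930/0.2 = 4650

Y = 4650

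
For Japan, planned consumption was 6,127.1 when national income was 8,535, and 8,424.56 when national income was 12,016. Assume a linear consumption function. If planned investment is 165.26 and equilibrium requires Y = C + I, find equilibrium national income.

Y = 1939

MPC = (8424.56 − 6127.1)/(12016 − 8535) = 2297.46/3481 = 0.66
a = 6127.1 − 0.66(8535) = 494
Equilibrium: Y = 494 + 0.66Y + 165.26
0.34Y = 659.26, so Y = 659.26/0.34 = 1939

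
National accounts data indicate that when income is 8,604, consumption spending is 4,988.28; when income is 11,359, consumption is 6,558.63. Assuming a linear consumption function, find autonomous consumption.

a = 84

MPC = ΔC/ΔY = (6558.63 − 4988.28)/(11359 − 8604) = 1570.35/2755 = 0.57
a = C − MPC·Y = 4988.28 − 0.57(8604) = 4988.28 − 4904.28 = 84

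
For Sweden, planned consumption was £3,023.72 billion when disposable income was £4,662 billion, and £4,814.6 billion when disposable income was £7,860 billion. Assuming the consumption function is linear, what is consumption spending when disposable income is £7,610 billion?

C = 4674.6

MPC = (4814.6 − 3023.72)/(7860 − 4662) = 1790.88/3198 = 0.56
a = 3023.72 − 0.56(4662) = 3023.72 − 2610.72 = 413
C = 413 + 0.56(7610) = 413 + 4261.6 = 4674.6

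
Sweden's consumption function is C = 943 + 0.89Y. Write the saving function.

S = -943 + 0.11Y

S = Y − C = Y − (943 + 0.89Y) = -943 + (1 − 0.89)Y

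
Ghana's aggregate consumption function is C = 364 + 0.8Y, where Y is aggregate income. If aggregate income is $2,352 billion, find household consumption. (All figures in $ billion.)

C = 2245.6

C = 364 + 0.8(2352) = 364 + 1881.6 = 2245.6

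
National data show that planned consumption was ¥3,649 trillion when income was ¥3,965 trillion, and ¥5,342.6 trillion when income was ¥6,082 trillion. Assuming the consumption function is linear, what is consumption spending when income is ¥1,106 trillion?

C = 1361.8

MPC = (5342.6 − 3649)/(6082 − 3965) = 1693.6/2117 = 0.8
a = 3649 − 0.8(3965) = 3649 − 3172 = 477
C = 477 + 0.8(1106) = 477 + 884.8 = 1361.8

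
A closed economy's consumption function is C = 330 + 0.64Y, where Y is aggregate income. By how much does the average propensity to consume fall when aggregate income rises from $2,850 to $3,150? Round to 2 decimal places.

ΔAPC = 0.01

At Y = 2850: C = 330 + 0.64(2850) = 2154, APC = 2154/2850 = 0.756
At Y = 3150: C = 2346, APC = 2346/3150 = 0.745
Fall in APC = 0.756 − 0.745 = 0.011 ≈ 0.01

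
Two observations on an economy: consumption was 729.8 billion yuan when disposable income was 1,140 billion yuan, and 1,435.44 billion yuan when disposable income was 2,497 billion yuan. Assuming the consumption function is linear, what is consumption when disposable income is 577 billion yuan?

MPC = (1435.44 − 729.8)/(2497 − 1140) = 705.64/1357 = 0.52
a = 729.8 − 0.52(1140) = 729.8 − 592.8 = 137
C = 137 + 0.52(577) = 137 + 300.04 = 437.04

C = 437.04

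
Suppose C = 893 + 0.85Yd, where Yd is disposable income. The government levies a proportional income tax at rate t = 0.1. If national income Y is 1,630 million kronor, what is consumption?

C = 2139.95

Yd = (1 − 0.1)(1630) = 0.9(1630) = 1467
C = 893 + 0.85(1467) = 893 + 1246.95 = 2139.95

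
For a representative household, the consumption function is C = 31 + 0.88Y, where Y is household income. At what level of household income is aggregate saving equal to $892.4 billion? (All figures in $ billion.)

S = Y − C = -31 + 0.12Y
-31 + 0.12Y = 892.4, so 0.12Y = 923.4 and Y = 7695

Y = 7695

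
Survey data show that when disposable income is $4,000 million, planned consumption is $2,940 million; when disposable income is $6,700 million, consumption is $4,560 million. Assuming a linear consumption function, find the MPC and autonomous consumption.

MPC = 0.6; a = 540

MPC = ΔC/ΔY = (4560 − 2940)/(6700 − 4000) = 1620/2700 = 0.6
a = C − MPC·Y = 2940 − 0.6(4000) = 2940 − 2400 = 540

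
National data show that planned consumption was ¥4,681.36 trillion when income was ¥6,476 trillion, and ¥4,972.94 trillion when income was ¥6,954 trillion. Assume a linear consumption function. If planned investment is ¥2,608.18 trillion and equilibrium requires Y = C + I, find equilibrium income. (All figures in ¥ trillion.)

MPC = (4972.94 − 4681.36)/(6954 − 6476) = 291.58/478 = 0.61
a = 4681.36 − 0.61(6476) = 731
Equilibrium: Y = 731 + 0.61Y + 2608.18
0.39Y = 3339.18, so Y = 3339.18/0.39 = 8562

Y = 8562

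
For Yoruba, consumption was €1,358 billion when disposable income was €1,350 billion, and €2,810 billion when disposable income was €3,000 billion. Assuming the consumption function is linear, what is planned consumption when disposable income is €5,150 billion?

C = 4702

MPC = (2810 − 1358)/(3000 − 1350) = 1452/1650 = 0.88
a = 1358 − 0.88(1350) = 1358 − 1188 = 170
C = 170 + 0.88(5150) = 170 + 4532 = 4702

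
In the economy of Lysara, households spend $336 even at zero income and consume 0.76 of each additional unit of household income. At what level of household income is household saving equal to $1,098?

Y = 5975

S = Y − C = -336 + 0.24Y
-336 + 0.24Y = 1098, so 0.24Y = 1434 and Y = 5975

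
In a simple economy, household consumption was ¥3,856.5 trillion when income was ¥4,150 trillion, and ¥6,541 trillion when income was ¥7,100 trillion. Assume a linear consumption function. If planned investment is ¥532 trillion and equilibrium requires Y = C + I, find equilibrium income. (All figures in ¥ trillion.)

Y = 6800

MPC = (6541 − 3856.5)/(7100 − 4150) = 2684.5/2950 = 0.91
a = 3856.5 − 0.91(4150) = 80
Equilibrium: Y = 80 + 0.91Y + 532
0.09Y = 612, so Y = 612/0.09 = 6800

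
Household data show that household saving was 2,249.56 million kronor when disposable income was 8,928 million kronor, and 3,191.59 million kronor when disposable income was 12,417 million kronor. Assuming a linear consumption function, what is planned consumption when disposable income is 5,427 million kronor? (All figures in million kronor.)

MPS = ΔS/ΔY = (3191.59 − 2249.56)/(12417 − 8928) = 942.03/3489 = 0.27
MPC = 1 − MPS = 0.73
Autonomous saving = 2249.56 − 0.27(8928) = -161, so a = 161
C = 161 + 0.73(5427) = 161 + 3961.71 = 4122.71

C = 4122.71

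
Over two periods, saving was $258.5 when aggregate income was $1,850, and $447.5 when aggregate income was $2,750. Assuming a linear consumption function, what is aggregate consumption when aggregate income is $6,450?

MPS = ΔS/ΔY = (447.5 − 258.5)/(2750 − 1850) = 189/900 = 0.21
MPC = 1 − MPS = 0.79
Autonomous saving = 258.5 − 0.21(1850) = -130, so a = 130
C = 130 + 0.79(6450) = 130 + 5095.5 = 5225.5

C = 5225.5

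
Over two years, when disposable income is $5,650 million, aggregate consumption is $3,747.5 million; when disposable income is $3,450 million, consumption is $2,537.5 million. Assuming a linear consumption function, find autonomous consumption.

MPC = ΔC/ΔY = (3747.5 − 2537.5)/(5650 − 3450) = 1210/2200 = 0.55
a = C − MPC·Y = 2537.5 − 0.55(3450) = 2537.5 − 1897.5 = 640

a = 640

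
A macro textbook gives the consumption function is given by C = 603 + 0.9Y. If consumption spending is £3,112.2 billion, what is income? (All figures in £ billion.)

603 + 0.9Y = 3112.2
0.9Y = 2509.2, so Y = 2509.2/0.9 = 2788

Y = 2788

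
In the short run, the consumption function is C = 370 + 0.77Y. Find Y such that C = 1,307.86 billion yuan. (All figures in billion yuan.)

Y = 1218

370 + 0.77Y = 1307.86
0.77Y = 937.86, so Y = 937.86/0.77 = 1218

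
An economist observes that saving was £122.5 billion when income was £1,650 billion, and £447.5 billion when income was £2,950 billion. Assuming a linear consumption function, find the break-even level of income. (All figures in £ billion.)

MPS = ΔS/ΔY = (447.5 − 122.5)/(2950 − 1650) = 325/1300 = 0.25
MPC = 1 − MPS = 0.75
From S(1650) = 122.5: −a + 0.25(1650) = 122.5, so a = 412.5 − 122.5 = 290
Break-even (S = 0): Y = a/MPS = 290/0.25 = 1160

Y = 1160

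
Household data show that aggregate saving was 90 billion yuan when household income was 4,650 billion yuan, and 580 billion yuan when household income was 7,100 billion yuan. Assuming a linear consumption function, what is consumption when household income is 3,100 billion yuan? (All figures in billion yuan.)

MPS = ΔS/ΔY = (580 − 90)/(7100 − 4650) = 490/2450 = 0.2
MPC = 1 − MPS = 0.8
Autonomous saving = 90 − 0.2(4650) = -840, so a = 840
C = 840 + 0.8(3100) = 840 + 2480 = 3320

C = 3320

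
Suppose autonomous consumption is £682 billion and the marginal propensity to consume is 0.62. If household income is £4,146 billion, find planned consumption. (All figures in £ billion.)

C = 682 + 0.62(4146) = 682 + 2570.52 = 3252.52

C = 3252.52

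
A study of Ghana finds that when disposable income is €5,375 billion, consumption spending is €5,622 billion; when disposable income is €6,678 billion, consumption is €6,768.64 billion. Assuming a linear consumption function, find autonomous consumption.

MPC = ΔC/ΔY = (6768.64 − 5622)/(6678 − 5375) = 1146.64/1303 = 0.88
a = C − MPC·Y = 5622 − 0.88(5375) = 5622 − 4730 = 892

a = 892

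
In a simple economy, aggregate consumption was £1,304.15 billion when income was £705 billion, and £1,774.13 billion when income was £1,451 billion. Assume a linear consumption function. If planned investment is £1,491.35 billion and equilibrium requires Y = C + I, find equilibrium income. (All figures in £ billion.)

MPC = (1774.13 − 1304.15)/(1451 − 705) = 469.98/746 = 0.63
a = 1304.15 − 0.63(705) = 860
Equilibrium: Y = 860 + 0.63Y + 1491.35
0.37Y = 2351.35, so Y = 2351.35/0.37 = 6355

Y = 6355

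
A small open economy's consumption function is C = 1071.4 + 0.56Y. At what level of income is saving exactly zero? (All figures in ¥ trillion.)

At break-even, C = Y: 1071.4 + 0.56Y = Y
0.44Y = 1071.4, so Y = 1071.4/0.44 = 2435

Y = 2435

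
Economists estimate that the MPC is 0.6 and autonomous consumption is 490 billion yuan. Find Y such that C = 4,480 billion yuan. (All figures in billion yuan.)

490 + 0.6Y = 4480
0.6Y = 3990, so Y = 3990/0.6 = 6650

Y = 6650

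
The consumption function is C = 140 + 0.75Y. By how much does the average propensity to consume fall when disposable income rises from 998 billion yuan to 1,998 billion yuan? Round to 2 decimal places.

At Y = 998: C = 140 + 0.75(998) = 888.5, APC = 888.5/998 = 0.890
At Y = 1998: C = 1638.5, APC = 1638.5/1998 = 0.820
Fall in APC = 0.890 − 0.820 = 0.07

ΔAPC = 0.07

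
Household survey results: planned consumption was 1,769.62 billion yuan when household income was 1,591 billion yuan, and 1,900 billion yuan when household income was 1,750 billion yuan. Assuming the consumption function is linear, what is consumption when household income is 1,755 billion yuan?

MPC = (1900 − 1769.62)/(1750 − 1591) = 130.38/159 = 0.82
a = 1769.62 − 0.82(1591) = 1769.62 − 1304.62 = 465
C = 465 + 0.82(1755) = 465 + 1439.1 = 1904.1

C = 1904.1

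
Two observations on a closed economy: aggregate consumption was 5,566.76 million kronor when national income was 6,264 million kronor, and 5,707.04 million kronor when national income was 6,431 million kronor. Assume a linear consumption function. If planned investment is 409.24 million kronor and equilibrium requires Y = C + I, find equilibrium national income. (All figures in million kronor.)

Y = 4464

MPC = (5707.04 − 5566.76)/(6431 − 6264) = 140.28/167 = 0.84
a = 5566.76 − 0.84(6264) = 305
Equilibrium: Y = 305 + 0.84Y + 409.24
0.16Y = 714.24, so Y = 714.24/0.16 = 4464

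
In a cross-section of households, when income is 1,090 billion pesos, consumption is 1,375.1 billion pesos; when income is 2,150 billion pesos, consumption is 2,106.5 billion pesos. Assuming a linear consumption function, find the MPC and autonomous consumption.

MPC = 0.69; a = 623

MPC = ΔC/ΔY = (2106.5 − 1375.1)/(2150 − 1090) = 731.4/1060 = 0.69
a = C − MPC·Y = 1375.1 − 0.69(1090) = 1375.1 − 752.1 = 623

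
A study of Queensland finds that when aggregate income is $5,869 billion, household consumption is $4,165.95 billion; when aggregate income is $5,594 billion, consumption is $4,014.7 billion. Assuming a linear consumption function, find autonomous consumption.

a = 938

MPC = ΔC/ΔY = (4165.95 − 4014.7)/(5869 − 5594) = 151.25/275 = 0.55
a = C − MPC·Y = 4014.7 − 0.55(5594) = 4014.7 − 3076.7 = 938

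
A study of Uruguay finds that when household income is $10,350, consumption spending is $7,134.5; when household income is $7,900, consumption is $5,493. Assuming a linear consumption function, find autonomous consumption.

a = 200

MPC = ΔC/ΔY = (7134.5 − 5493)/(10350 − 7900) = 1641.5/2450 = 0.67
a = C − MPC·Y = 5493 − 0.67(7900) = 5493 − 5293 = 200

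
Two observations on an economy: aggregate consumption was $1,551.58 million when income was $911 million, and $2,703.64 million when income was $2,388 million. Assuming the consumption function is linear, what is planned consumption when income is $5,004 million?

MPC = (2703.64 − 1551.58)/(2388 − 911) = 1152.06/1477 = 0.78
a = 1551.58 − 0.78(911) = 1551.58 − 710.58 = 841
C = 841 + 0.78(5004) = 841 + 3903.12 = 4744.12

C = 4744.12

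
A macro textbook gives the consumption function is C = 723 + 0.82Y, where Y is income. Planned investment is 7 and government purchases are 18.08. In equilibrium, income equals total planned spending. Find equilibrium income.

Y = C + I + G = 723 + 0.82Y + 7 + 18.08
Y − 0.82Y = 748.08
0.18Y = 748.08, so Y = 748.08/0.18 = 4156

Y = 4156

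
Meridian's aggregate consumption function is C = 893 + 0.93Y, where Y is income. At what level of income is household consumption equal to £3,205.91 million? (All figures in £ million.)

Y = 2487

893 + 0.93Y = 3205.91
0.93Y = 2312.91, so Y = 2312.91/0.93 = 2487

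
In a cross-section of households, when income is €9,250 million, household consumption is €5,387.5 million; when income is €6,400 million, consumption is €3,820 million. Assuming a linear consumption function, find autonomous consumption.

MPC = ΔC/ΔY = (5387.5 − 3820)/(9250 − 6400) = 1567.5/2850 = 0.55
a = C − MPC·Y = 3820 − 0.55(6400) = 3820 − 3520 = 300

a = 300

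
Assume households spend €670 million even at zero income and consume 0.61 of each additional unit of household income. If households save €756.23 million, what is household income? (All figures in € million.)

Y = 3657

S = Y − C = -670 + 0.39Y
-670 + 0.39Y = 756.23, so 0.39Y = 1426.23 and Y = 3657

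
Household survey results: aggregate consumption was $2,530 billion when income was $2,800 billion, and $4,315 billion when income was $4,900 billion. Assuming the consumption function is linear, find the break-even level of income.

Y = 1000

MPC = (4315 − 2530)/(4900 − 2800) = 1785/2100 = 0.85
a = 2530 − 0.85(2800) = 2530 − 2380 = 150
Break-even: Y = a/(1−MPC) = 150/0.15 = 1000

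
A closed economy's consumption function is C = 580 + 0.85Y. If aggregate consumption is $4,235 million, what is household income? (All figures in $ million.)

580 + 0.85Y = 4235
0.85Y = 3655, so Y = 3655/0.85 = 4300

Y = 4300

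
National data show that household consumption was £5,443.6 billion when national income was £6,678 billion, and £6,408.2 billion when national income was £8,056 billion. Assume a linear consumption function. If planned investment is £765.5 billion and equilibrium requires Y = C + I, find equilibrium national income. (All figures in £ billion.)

MPC = (6408.2 − 5443.6)/(8056 − 6678) = 964.6/1378 = 0.7
a = 5443.6 − 0.7(6678) = 769
Equilibrium: Y = 769 + 0.7Y + 765.5
0.3Y = 1534.5, so Y = 1534.5/0.3 = 5115

Y = 5115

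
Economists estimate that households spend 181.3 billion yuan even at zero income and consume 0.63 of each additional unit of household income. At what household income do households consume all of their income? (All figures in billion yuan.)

Y = 490

At break-even, C = Y: 181.3 + 0.63Y = Y
0.37Y = 181.3, so Y = 181.3/0.37 = 490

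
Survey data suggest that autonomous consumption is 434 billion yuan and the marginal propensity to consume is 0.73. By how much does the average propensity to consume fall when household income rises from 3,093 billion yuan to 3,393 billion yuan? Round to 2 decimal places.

At Y = 3093: C = 434 + 0.73(3093) = 2691.89, APC = 2691.89/3093 = 0.870
At Y = 3393: C = 2910.89, APC = 2910.89/3393 = 0.858
Fall in APC = 0.870 − 0.858 = 0.012 ≈ 0.01

ΔAPC = 0.01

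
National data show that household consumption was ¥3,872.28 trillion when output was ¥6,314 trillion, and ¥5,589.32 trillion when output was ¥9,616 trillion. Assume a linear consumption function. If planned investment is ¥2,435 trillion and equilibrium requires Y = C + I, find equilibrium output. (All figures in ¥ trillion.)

MPC = (5589.32 − 3872.28)/(9616 − 6314) = 1717.04/3302 = 0.52
a = 3872.28 − 0.52(6314) = 589
Equilibrium: Y = 589 + 0.52Y + 2435
0.48Y = 3024, so Y = 3024/0.48 = 6300

Y = 6300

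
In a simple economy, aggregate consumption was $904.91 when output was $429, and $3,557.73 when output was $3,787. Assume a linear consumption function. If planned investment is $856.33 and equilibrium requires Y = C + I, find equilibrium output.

Y = 6773

MPC = (3557.73 − 904.91)/(3787 − 429) = 2652.82/3358 = 0.79
a = 904.91 − 0.79(429) = 566
Equilibrium: Y = 566 + 0.79Y + 856.33
0.21Y = 1422.33, so Y = 1422.33/0.21 = 6773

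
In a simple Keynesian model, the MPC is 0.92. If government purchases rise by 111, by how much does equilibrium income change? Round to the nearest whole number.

The multiplier is 1/(1 − MPC) = 1/0.08.
ΔY = 111/0.08 = 1387.50 ≈ 1388

ΔY ≈ 1388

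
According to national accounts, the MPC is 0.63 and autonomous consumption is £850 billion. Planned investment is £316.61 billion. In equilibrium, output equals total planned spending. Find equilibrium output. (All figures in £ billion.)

Y = C + I = 850 + 0.63Y + 316.61
Y − 0.63Y = 1166.61
0.37Y = 1166.61, so Y = 1166.61/0.37 = 3153

Y = 3153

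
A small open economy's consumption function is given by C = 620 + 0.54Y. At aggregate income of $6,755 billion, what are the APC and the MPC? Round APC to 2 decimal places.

APC = 0.63; MPC = 0.54

MPC = 0.54 (the slope of the consumption function)
C = 620 + 0.54(6755) = 4267.7, so APC = 4267.7/6755 = 0.63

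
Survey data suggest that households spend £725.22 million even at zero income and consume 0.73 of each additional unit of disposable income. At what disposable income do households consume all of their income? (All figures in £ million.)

At break-even, C = Y: 725.22 + 0.73Y = Y
0.27Y = 725.22, so Y = 725.22/0.27 = 2686

Y = 2686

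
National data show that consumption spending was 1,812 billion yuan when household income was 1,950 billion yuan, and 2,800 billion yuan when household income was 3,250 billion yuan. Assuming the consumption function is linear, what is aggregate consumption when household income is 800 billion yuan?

MPC = (2800 − 1812)/(3250 − 1950) = 988/1300 = 0.76
a = 1812 − 0.76(1950) = 1812 − 1482 = 330
C = 330 + 0.76(800) = 330 + 608 = 938

C = 938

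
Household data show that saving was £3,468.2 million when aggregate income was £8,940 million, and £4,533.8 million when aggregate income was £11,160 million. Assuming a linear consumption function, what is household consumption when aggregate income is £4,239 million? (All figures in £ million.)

C = 3027.28

MPS = ΔS/ΔY = (4533.8 − 3468.2)/(11160 − 8940) = 1065.6/2220 = 0.48
MPC = 1 − MPS = 0.52
Autonomous saving = 3468.2 − 0.48(8940) = -823, so a = 823
C = 823 + 0.52(4239) = 823 + 2204.28 = 3027.28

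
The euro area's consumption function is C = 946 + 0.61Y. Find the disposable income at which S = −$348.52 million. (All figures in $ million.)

S = Y − C = -946 + 0.39Y
-946 + 0.39Y = -348.52, so 0.39Y = 597.48 and Y = 1532

Y = 1532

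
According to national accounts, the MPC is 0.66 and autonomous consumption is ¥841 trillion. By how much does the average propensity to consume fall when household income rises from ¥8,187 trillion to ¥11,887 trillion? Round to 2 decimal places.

ΔAPC = 0.03

At Y = 8187: C = 841 + 0.66(8187) = 6244.42, APC = 6244.42/8187 = 0.763
At Y = 11887: C = 8686.42, APC = 8686.42/11887 = 0.731
Fall in APC = 0.763 − 0.731 = 0.032 ≈ 0.03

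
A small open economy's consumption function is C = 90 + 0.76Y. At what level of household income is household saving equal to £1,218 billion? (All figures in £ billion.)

Y = 5450

S = Y − C = -90 + 0.24Y
-90 + 0.24Y = 1218, so 0.24Y = 1308 and Y = 5450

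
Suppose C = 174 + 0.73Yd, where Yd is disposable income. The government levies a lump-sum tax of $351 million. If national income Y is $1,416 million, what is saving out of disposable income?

S = 113.55

Yd = Y − T = 1416 − 351 = 1065
C = 174 + 0.73(1065) = 174 + 777.45 = 951.45
S = Yd − C = 1065 − 951.45 = 113.55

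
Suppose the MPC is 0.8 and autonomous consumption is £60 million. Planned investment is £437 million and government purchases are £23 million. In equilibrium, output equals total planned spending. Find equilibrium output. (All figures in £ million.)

Y = C + I + G = 60 + 0.8Y + 437 + 23
Y − 0.8Y = 520
0.2Y = 520, so Y = 520/0.2 = 2600

Y = 2600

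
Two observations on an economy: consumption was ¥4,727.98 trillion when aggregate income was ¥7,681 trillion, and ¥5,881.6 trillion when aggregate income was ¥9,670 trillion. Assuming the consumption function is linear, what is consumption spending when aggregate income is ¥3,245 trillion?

MPC = (5881.6 − 4727.98)/(9670 − 7681) = 1153.62/1989 = 0.58
a = 4727.98 − 0.58(7681) = 4727.98 − 4454.98 = 273
C = 273 + 0.58(3245) = 273 + 1882.1 = 2155.1

C = 2155.1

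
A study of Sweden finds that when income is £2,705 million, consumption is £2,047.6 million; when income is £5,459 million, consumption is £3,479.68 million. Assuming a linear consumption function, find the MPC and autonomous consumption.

MPC = 0.52; a = 641

MPC = ΔC/ΔY = (3479.68 − 2047.6)/(5459 − 2705) = 1432.08/2754 = 0.52
a = C − MPC·Y = 2047.6 − 0.52(2705) = 2047.6 − 1406.6 = 641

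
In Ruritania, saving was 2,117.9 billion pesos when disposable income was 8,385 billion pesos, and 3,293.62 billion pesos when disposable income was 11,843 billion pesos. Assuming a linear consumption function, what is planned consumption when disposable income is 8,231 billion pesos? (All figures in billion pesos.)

MPS = ΔS/ΔY = (3293.62 − 2117.9)/(11843 − 8385) = 1175.72/3458 = 0.34
MPC = 1 − MPS = 0.66
Autonomous saving = 2117.9 − 0.34(8385) = -733, so a = 733
C = 733 + 0.66(8231) = 733 + 5432.46 = 6165.46

C = 6165.46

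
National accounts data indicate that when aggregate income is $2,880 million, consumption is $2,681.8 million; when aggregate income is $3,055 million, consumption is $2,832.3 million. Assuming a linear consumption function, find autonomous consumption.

a = 205

MPC = ΔC/ΔY = (2832.3 − 2681.8)/(3055 − 2880) = 150.5/175 = 0.86
a = C − MPC·Y = 2681.8 − 0.86(2880) = 2681.8 − 2476.8 = 205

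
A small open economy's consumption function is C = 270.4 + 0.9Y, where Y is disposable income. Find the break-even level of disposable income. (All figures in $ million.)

Y = 2704

At break-even, C = Y: 270.4 + 0.9Y = Y
0.1Y = 270.4, so Y = 270.4/0.1 = 2704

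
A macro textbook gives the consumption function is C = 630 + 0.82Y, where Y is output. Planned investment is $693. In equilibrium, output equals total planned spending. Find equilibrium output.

Y = C + I = 630 + 0.82Y + 693
Y − 0.82Y = 1323
0.18Y = 1323, so Y = 1323/0.18 = 7350

Y = 7350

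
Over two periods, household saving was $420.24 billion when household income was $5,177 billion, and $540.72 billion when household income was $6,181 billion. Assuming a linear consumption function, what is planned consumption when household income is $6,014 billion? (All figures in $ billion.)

C = 5493.32

MPS = ΔS/ΔY = (540.72 − 420.24)/(6181 − 5177) = 120.48/1004 = 0.12
MPC = 1 − MPS = 0.88
Autonomous saving = 420.24 − 0.12(5177) = -201, so a = 201
C = 201 + 0.88(6014) = 201 + 5292.32 = 5493.32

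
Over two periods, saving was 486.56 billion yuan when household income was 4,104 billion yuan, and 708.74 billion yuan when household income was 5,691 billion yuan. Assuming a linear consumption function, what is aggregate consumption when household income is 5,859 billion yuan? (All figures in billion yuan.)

MPS = ΔS/ΔY = (708.74 − 486.56)/(5691 − 4104) = 222.18/1587 = 0.14
MPC = 1 − MPS = 0.86
Autonomous saving = 486.56 − 0.14(4104) = -88, so a = 88
C = 88 + 0.86(5859) = 88 + 5038.74 = 5126.74

C = 5126.74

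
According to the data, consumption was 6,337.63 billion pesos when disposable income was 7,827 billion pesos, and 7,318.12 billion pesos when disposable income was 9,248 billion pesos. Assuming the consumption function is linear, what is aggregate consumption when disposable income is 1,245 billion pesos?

C = 1796.05

MPC = (7318.12 − 6337.63)/(9248 − 7827) = 980.49/1421 = 0.69
a = 6337.63 − 0.69(7827) = 6337.63 − 5400.63 = 937
C = 937 + 0.69(1245) = 937 + 859.05 = 1796.05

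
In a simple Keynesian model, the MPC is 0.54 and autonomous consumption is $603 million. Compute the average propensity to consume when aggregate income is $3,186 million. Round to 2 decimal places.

C = 603 + 0.54(3186) = 2323.44
APC = C/Y = 2323.44/3186 = 0.73

APC = 0.73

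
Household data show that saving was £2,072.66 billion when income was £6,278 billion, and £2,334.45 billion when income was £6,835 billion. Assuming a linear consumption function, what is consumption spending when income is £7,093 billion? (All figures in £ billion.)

C = 4637.29

MPS = ΔS/ΔY = (2334.45 − 2072.66)/(6835 − 6278) = 261.79/557 = 0.47
MPC = 1 − MPS = 0.53
Autonomous saving = 2072.66 − 0.47(6278) = -878, so a = 878
C = 878 + 0.53(7093) = 878 + 3759.29 = 4637.29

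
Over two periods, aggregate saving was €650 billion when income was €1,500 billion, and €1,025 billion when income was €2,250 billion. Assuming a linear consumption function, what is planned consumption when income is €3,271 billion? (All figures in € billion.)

C = 1735.5

MPS = ΔS/ΔY = (1025 − 650)/(2250 − 1500) = 375/750 = 0.5
MPC = 1 − MPS = 0.5
Autonomous saving = 650 − 0.5(1500) = -100, so a = 100
C = 100 + 0.5(3271) = 100 + 1635.5 = 1735.5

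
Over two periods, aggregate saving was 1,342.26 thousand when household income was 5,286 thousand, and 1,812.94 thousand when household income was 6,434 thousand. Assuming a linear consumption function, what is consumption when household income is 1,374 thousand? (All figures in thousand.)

MPS = ΔS/ΔY = (1812.94 − 1342.26)/(6434 − 5286) = 470.68/1148 = 0.41
MPC = 1 − MPS = 0.59
Autonomous saving = 1342.26 − 0.41(5286) = -825, so a = 825
C = 825 + 0.59(1374) = 825 + 810.66 = 1635.66

C = 1635.66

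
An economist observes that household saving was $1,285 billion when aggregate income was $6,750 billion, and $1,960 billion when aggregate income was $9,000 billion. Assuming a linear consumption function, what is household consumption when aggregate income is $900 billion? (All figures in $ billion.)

C = 1370

MPS = ΔS/ΔY = (1960 − 1285)/(9000 − 6750) = 675/2250 = 0.3
MPC = 1 − MPS = 0.7
Autonomous saving = 1285 − 0.3(6750) = -740, so a = 740
C = 740 + 0.7(900) = 740 + 630 = 1370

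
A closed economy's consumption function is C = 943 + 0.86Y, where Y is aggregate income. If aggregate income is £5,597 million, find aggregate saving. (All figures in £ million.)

S = -159.42

C = 943 + 0.86(5597) = 943 + 4813.42 = 5756.42
S = Y − C = 5597 − 5756.42 = -159.42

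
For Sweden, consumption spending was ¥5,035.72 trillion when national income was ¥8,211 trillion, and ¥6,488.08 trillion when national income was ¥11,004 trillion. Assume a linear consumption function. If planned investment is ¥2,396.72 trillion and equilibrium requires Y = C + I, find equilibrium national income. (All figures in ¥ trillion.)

MPC = (6488.08 − 5035.72)/(11004 − 8211) = 1452.36/2793 = 0.52
a = 5035.72 − 0.52(8211) = 766
Equilibrium: Y = 766 + 0.52Y + 2396.72
0.48Y = 3162.72, so Y = 3162.72/0.48 = 6589

Y = 6589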